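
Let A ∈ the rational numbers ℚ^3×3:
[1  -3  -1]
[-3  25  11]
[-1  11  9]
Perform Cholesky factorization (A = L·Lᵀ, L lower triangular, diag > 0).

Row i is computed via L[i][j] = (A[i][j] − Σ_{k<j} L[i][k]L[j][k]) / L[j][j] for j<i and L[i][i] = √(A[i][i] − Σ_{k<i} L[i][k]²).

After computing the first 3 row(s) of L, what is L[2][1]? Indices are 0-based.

L[2][1] = 2

Step 1: L[0][0] = √(1) = 1.
  L[1][0] = (-3) / L[0][0] = -3.
Step 2: L[1][1] = √(16) = 4.
  L[2][0] = (-1) / L[0][0] = -1.
  L[2][1] = (8) / L[1][1] = 2.
Step 3: L[2][2] = √(4) = 2.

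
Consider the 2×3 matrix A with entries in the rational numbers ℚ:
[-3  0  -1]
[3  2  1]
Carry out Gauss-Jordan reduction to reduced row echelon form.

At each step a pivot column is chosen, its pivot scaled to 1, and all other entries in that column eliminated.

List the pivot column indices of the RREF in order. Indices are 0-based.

[1] R0 /= -3  ⇒  (1, 0, 1/3)
     R1 -= 3·R0  ⇒  (0, 2, 0)
[2] R1 /= 2  ⇒  (0, 1, 0)

pivot columns: 0, 1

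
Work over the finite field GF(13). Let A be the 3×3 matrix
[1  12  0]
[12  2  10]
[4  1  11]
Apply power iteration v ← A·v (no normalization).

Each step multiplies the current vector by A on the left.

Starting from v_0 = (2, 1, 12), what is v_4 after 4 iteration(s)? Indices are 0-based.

v_0 = (2, 1, 12).
v_1 = A·v_0 = (1, 3, 11).
v_2 = A·v_1 = (11, 11, 11).
v_3 = A·v_2 = (0, 4, 7).
v_4 = A·v_3 = (9, 0, 3).

v_4 = (9, 0, 3)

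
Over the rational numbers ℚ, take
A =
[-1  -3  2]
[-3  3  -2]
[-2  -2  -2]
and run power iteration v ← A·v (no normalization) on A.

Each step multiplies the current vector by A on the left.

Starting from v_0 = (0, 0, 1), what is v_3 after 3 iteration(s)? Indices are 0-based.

v_3 = (32, -32, 8)

v_0 = (0, 0, 1).
v_1 = A·v_0 = (2, -2, -2).
v_2 = A·v_1 = (0, -8, 4).
v_3 = A·v_2 = (32, -32, 8).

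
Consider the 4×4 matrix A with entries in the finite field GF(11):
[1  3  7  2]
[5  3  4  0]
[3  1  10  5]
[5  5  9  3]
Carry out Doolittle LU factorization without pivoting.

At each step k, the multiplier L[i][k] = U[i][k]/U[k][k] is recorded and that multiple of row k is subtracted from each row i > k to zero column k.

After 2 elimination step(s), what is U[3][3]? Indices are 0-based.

Step 1: pivot at (0,0) is 1.
  row1 ← row1 − (5)·row0  ⇒  L[1][0]=5, U row1=(0, 10, 2, 1)
  row2 ← row2 − (3)·row0  ⇒  L[2][0]=3, U row2=(0, 3, 0, 10)
  row3 ← row3 − (5)·row0  ⇒  L[3][0]=5, U row3=(0, 1, 7, 4)
Step 2: pivot at (1,1) is 10.
  row2 ← row2 − (8)·row1  ⇒  L[2][1]=8, U row2=(0, 0, 6, 2)
  row3 ← row3 − (10)·row1  ⇒  L[3][1]=10, U row3=(0, 0, 9, 5)

U[3][3] = 5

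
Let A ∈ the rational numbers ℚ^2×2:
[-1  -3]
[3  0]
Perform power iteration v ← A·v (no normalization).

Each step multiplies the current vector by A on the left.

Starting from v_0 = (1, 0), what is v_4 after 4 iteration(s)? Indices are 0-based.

v_0 = (1, 0).
v_1 = A·v_0 = (-1, 3).
v_2 = A·v_1 = (-8, -3).
v_3 = A·v_2 = (17, -24).
v_4 = A·v_3 = (55, 51).

v_4 = (55, 51)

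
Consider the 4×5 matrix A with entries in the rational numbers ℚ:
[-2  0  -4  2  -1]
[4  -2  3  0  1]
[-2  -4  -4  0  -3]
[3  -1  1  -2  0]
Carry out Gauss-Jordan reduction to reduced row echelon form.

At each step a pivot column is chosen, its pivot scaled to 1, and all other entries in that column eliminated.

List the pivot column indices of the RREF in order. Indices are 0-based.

pivot columns: 0, 1, 2, 3

pivot(0,0)=-2: scale R0 → (1, 0, 2, -1, 1/2)
  clear (1,0): R1 −= (4)R0 → (0, -2, -5, 4, -1)
  clear (2,0): R2 −= (-2)R0 → (0, -4, 0, -2, -2)
  clear (3,0): R3 −= (3)R0 → (0, -1, -5, 1, -3/2)
pivot(1,1)=-2: scale R1 → (0, 1, 5/2, -2, 1/2)
  clear (2,1): R2 −= (-4)R1 → (0, 0, 10, -10, 0)
  clear (3,1): R3 −= (-1)R1 → (0, 0, -5/2, -1, -1)
pivot(2,2)=10: scale R2 → (0, 0, 1, -1, 0)
  clear (0,2): R0 −= (2)R2 → (1, 0, 0, 1, 1/2)
  clear (1,2): R1 −= (5/2)R2 → (0, 1, 0, 1/2, 1/2)
  clear (3,2): R3 −= (-5/2)R2 → (0, 0, 0, -7/2, -1)
pivot(3,3)=-7/2: scale R3 → (0, 0, 0, 1, 2/7)
  clear (0,3): R0 −= (1)R3 → (1, 0, 0, 0, 3/14)
  clear (1,3): R1 −= (1/2)R3 → (0, 1, 0, 0, 5/14)
  clear (2,3): R2 −= (-1)R3 → (0, 0, 1, 0, 2/7)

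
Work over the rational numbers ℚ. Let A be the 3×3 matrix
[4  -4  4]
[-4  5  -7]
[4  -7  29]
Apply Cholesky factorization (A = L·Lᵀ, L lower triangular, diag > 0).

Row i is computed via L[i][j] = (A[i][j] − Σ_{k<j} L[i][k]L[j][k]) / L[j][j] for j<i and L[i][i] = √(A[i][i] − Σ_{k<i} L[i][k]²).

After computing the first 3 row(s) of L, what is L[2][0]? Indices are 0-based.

L[2][0] = 2

Step 1: L[0][0] = √(4) = 2.
  L[1][0] = (-4) / L[0][0] = -2.
Step 2: L[1][1] = √(1) = 1.
  L[2][0] = (4) / L[0][0] = 2.
  L[2][1] = (-3) / L[1][1] = -3.
Step 3: L[2][2] = √(16) = 4.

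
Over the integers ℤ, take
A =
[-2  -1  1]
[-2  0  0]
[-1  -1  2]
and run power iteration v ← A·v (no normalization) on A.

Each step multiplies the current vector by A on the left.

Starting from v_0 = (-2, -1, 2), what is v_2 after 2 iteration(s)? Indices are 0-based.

v_0 = (-2, -1, 2).
v_1 = A·v_0 = (7, 4, 7).
v_2 = A·v_1 = (-11, -14, 3).

v_2 = (-11, -14, 3)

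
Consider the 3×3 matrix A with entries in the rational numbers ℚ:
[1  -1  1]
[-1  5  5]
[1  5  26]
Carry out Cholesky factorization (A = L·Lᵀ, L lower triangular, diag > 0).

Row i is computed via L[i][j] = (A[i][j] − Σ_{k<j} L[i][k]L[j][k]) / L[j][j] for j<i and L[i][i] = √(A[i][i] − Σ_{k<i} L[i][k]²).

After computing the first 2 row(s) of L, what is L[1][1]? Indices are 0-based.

Step 1: L[0][0] = √(1) = 1.
  L[1][0] = (-1) / L[0][0] = -1.
Step 2: L[1][1] = √(4) = 2.

L[1][1] = 2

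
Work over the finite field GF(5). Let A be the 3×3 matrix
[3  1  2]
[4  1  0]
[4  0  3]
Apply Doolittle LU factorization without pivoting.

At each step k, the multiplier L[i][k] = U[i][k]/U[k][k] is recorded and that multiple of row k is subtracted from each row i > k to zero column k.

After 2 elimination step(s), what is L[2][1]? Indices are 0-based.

L[2][1] = 4

[col 0] pivot 3
  R1 -= 3*R0 → (0, 3, 4)  (L[1][0] := 3)
  R2 -= 3*R0 → (0, 2, 2)  (L[2][0] := 3)
[col 1] pivot 3
  R2 -= 4*R1 → (0, 0, 1)  (L[2][1] := 4)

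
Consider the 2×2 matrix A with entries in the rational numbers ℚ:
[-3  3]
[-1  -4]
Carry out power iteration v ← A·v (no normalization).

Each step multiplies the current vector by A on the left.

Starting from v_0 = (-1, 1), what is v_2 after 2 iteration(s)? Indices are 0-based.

v_0 = (-1, 1).
v_1 = A·v_0 = (6, -3).
v_2 = A·v_1 = (-27, 6).

v_2 = (-27, 6)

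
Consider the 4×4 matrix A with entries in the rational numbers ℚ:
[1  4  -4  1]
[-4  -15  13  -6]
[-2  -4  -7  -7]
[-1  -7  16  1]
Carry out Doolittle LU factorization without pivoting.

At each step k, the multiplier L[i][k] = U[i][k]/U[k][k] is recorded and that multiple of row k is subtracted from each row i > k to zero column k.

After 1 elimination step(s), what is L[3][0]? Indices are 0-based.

L[3][0] = -1

[col 0] pivot 1
  R1 -= -4*R0 → (0, 1, -3, -2)  (L[1][0] := -4)
  R2 -= -2*R0 → (0, 4, -15, -5)  (L[2][0] := -2)
  R3 -= -1*R0 → (0, -3, 12, 2)  (L[3][0] := -1)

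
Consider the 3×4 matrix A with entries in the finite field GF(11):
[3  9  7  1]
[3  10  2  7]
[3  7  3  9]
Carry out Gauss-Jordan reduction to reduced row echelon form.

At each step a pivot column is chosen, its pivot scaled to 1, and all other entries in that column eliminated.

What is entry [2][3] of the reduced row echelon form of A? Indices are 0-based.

M[2][3] = 8

pivot(0,0)=3: scale R0 → (1, 3, 6, 4)
  clear (1,0): R1 −= (3)R0 → (0, 1, 6, 6)
  clear (2,0): R2 −= (3)R0 → (0, 9, 7, 8)
pivot(1,1)=1: scale R1 → (0, 1, 6, 6)
  clear (0,1): R0 −= (3)R1 → (1, 0, 10, 8)
  clear (2,1): R2 −= (9)R1 → (0, 0, 8, 9)
pivot(2,2)=8: scale R2 → (0, 0, 1, 8)
  clear (0,2): R0 −= (10)R2 → (1, 0, 0, 5)
  clear (1,2): R1 −= (6)R2 → (0, 1, 0, 2)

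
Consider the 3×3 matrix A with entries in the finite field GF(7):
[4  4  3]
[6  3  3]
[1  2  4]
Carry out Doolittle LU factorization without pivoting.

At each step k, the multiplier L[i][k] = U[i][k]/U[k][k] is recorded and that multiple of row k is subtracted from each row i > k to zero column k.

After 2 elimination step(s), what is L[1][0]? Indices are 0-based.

L[1][0] = 5

[col 0] pivot 4
  R1 -= 5*R0 → (0, 4, 2)  (L[1][0] := 5)
  R2 -= 2*R0 → (0, 1, 5)  (L[2][0] := 2)
[col 1] pivot 4
  R2 -= 2*R1 → (0, 0, 1)  (L[2][1] := 2)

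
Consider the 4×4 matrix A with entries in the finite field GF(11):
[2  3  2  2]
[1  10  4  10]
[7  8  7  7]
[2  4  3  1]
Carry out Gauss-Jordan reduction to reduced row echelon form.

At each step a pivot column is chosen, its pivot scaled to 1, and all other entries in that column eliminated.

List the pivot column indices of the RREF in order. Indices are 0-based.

[1] R0 /= 2  ⇒  (1, 7, 1, 1)
     R1 -= 1·R0  ⇒  (0, 3, 3, 9)
     R2 -= 7·R0  ⇒  (0, 3, 0, 0)
     R3 -= 2·R0  ⇒  (0, 1, 1, 10)
[2] R1 /= 3  ⇒  (0, 1, 1, 3)
     R0 -= 7·R1  ⇒  (1, 0, 5, 2)
     R2 -= 3·R1  ⇒  (0, 0, 8, 2)
     R3 -= 1·R1  ⇒  (0, 0, 0, 7)
[3] R2 /= 8  ⇒  (0, 0, 1, 3)
     R0 -= 5·R2  ⇒  (1, 0, 0, 9)
     R1 -= 1·R2  ⇒  (0, 1, 0, 0)
[4] R3 /= 7  ⇒  (0, 0, 0, 1)
     R0 -= 9·R3  ⇒  (1, 0, 0, 0)
     R2 -= 3·R3  ⇒  (0, 0, 1, 0)

pivot columns: 0, 1, 2, 3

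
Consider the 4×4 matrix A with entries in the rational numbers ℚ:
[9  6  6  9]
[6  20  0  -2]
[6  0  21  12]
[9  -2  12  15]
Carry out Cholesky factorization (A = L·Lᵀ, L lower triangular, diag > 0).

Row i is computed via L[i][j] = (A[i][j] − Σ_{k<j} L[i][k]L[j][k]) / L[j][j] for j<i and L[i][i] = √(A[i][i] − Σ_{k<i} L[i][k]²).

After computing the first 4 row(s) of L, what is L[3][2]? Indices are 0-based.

Step 1: L[0][0] = √(9) = 3.
  L[1][0] = (6) / L[0][0] = 2.
Step 2: L[1][1] = √(16) = 4.
  L[2][0] = (6) / L[0][0] = 2.
  L[2][1] = (-4) / L[1][1] = -1.
Step 3: L[2][2] = √(16) = 4.
  L[3][0] = (9) / L[0][0] = 3.
  L[3][1] = (-8) / L[1][1] = -2.
  L[3][2] = (4) / L[2][2] = 1.
Step 4: L[3][3] = √(1) = 1.

L[3][2] = 1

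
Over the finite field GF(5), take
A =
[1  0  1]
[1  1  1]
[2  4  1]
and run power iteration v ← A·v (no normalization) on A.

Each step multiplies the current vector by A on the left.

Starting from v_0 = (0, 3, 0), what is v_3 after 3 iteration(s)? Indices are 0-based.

v_0 = (0, 3, 0).
v_1 = A·v_0 = (0, 3, 2).
v_2 = A·v_1 = (2, 0, 4).
v_3 = A·v_2 = (1, 1, 3).

v_3 = (1, 1, 3)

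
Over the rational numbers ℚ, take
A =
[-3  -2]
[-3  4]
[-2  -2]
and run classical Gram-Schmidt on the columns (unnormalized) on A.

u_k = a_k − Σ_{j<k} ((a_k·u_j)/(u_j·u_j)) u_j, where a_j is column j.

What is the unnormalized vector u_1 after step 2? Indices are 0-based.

u_1 = (-25/11, 41/11, -24/11)

Step 1: u_0 = a_0 = (-3, -3, -2).
Step 2: u_1 = a_1 − (-1/11)·u_0 = (-25/11, 41/11, -24/11).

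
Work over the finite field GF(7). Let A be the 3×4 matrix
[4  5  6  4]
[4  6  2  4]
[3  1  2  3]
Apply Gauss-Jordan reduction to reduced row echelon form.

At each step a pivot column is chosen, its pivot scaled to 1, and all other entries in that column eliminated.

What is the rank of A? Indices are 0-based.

rank = 3

pivot(0,0)=4: scale R0 → (1, 3, 5, 1)
  clear (1,0): R1 −= (4)R0 → (0, 1, 3, 0)
  clear (2,0): R2 −= (3)R0 → (0, 6, 1, 0)
pivot(1,1)=1: scale R1 → (0, 1, 3, 0)
  clear (0,1): R0 −= (3)R1 → (1, 0, 3, 1)
  clear (2,1): R2 −= (6)R1 → (0, 0, 4, 0)
pivot(2,2)=4: scale R2 → (0, 0, 1, 0)
  clear (0,2): R0 −= (3)R2 → (1, 0, 0, 1)
  clear (1,2): R1 −= (3)R2 → (0, 1, 0, 0)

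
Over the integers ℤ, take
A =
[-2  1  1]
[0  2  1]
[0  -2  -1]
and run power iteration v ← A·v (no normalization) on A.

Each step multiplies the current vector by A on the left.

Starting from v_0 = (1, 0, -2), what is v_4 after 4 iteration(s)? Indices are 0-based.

v_0 = (1, 0, -2).
v_1 = A·v_0 = (-4, -2, 2).
v_2 = A·v_1 = (8, -2, 2).
v_3 = A·v_2 = (-16, -2, 2).
v_4 = A·v_3 = (32, -2, 2).

v_4 = (32, -2, 2)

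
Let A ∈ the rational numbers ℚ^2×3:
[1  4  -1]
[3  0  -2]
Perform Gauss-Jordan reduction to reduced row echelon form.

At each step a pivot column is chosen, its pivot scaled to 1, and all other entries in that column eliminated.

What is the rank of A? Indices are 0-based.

pivot(0,0)=1: scale R0 → (1, 4, -1)
  clear (1,0): R1 −= (3)R0 → (0, -12, 1)
pivot(1,1)=-12: scale R1 → (0, 1, -1/12)
  clear (0,1): R0 −= (4)R1 → (1, 0, -2/3)

rank = 2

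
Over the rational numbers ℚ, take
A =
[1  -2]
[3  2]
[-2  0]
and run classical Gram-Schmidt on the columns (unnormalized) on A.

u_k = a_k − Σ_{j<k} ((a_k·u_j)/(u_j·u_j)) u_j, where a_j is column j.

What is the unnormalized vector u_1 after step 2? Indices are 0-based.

Step 1: u_0 = a_0 = (1, 3, -2).
Step 2: u_1 = a_1 − (2/7)·u_0 = (-16/7, 8/7, 4/7).

u_1 = (-16/7, 8/7, 4/7)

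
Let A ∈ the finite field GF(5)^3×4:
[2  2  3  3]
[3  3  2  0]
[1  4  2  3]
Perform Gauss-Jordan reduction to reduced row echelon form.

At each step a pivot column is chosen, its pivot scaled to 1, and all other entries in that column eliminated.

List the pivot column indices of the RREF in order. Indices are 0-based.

pivot columns: 0, 1, 3

pivot(0,0)=2: scale R0 → (1, 1, 4, 4)
  clear (1,0): R1 −= (3)R0 → (0, 0, 0, 3)
  clear (2,0): R2 −= (1)R0 → (0, 3, 3, 4)
pivot(1,1): swap R1↔R2
pivot(1,1)=3: scale R1 → (0, 1, 1, 3)
  clear (0,1): R0 −= (1)R1 → (1, 0, 3, 1)
col 2: no nonzero at/below row 2; advance.
pivot(2,3)=3: scale R2 → (0, 0, 0, 1)
  clear (0,3): R0 −= (1)R2 → (1, 0, 3, 0)
  clear (1,3): R1 −= (3)R2 → (0, 1, 1, 0)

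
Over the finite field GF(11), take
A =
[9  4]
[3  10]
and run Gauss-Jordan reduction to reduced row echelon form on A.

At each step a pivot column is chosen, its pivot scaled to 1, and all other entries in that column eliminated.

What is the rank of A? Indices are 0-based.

rank = 2

pivot(0,0)=9: scale R0 → (1, 9)
  clear (1,0): R1 −= (3)R0 → (0, 5)
pivot(1,1)=5: scale R1 → (0, 1)
  clear (0,1): R0 −= (9)R1 → (1, 0)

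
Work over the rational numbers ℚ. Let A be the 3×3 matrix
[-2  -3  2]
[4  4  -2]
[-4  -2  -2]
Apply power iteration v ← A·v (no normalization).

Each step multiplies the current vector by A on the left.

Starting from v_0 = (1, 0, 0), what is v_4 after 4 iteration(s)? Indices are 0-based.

v_0 = (1, 0, 0).
v_1 = A·v_0 = (-2, 4, -4).
v_2 = A·v_1 = (-16, 16, 8).
v_3 = A·v_2 = (0, -16, 16).
v_4 = A·v_3 = (80, -96, 0).

v_4 = (80, -96, 0)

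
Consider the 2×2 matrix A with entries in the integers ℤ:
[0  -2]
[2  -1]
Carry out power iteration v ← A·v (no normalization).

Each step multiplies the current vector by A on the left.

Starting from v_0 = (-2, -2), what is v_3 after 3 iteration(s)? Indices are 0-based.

v_3 = (-20, -2)

v_0 = (-2, -2).
v_1 = A·v_0 = (4, -2).
v_2 = A·v_1 = (4, 10).
v_3 = A·v_2 = (-20, -2).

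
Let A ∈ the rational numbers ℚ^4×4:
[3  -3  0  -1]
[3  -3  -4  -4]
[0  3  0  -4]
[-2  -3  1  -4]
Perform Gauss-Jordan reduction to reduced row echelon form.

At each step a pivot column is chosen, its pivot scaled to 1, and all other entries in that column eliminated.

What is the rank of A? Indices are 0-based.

rank = 4

pivot(0,0)=3: scale R0 → (1, -1, 0, -1/3)
  clear (1,0): R1 −= (3)R0 → (0, 0, -4, -3)
  clear (3,0): R3 −= (-2)R0 → (0, -5, 1, -14/3)
pivot(1,1): swap R1↔R2
pivot(1,1)=3: scale R1 → (0, 1, 0, -4/3)
  clear (0,1): R0 −= (-1)R1 → (1, 0, 0, -5/3)
  clear (3,1): R3 −= (-5)R1 → (0, 0, 1, -34/3)
pivot(2,2)=-4: scale R2 → (0, 0, 1, 3/4)
  clear (3,2): R3 −= (1)R2 → (0, 0, 0, -145/12)
pivot(3,3)=-145/12: scale R3 → (0, 0, 0, 1)
  clear (0,3): R0 −= (-5/3)R3 → (1, 0, 0, 0)
  clear (1,3): R1 −= (-4/3)R3 → (0, 1, 0, 0)
  clear (2,3): R2 −= (3/4)R3 → (0, 0, 1, 0)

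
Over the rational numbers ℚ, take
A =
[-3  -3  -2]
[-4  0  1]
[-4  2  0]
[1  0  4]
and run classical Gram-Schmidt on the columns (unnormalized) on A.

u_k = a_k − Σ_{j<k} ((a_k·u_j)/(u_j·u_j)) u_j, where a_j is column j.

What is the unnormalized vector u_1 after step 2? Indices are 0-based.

Step 1: u_0 = a_0 = (-3, -4, -4, 1).
Step 2: u_1 = a_1 − (1/42)·u_0 = (-41/14, 2/21, 44/21, -1/42).

u_1 = (-41/14, 2/21, 44/21, -1/42)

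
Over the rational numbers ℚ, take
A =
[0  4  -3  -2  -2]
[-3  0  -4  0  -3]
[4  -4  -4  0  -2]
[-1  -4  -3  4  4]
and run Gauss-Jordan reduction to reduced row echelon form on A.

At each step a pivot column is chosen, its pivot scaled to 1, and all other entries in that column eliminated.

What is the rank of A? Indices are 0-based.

step 1: exchange rows 0,1
step 1: normalize row 0 (÷-3) = (1, 0, 4/3, 0, 1)
  row 2: subtract 4×row0 = (0, -4, -28/3, 0, -6)
  row 3: subtract -1×row0 = (0, -4, -5/3, 4, 5)
step 2: normalize row 1 (÷4) = (0, 1, -3/4, -1/2, -1/2)
  row 2: subtract -4×row1 = (0, 0, -37/3, -2, -8)
  row 3: subtract -4×row1 = (0, 0, -14/3, 2, 3)
step 3: normalize row 2 (÷-37/3) = (0, 0, 1, 6/37, 24/37)
  row 0: subtract 4/3×row2 = (1, 0, 0, -8/37, 5/37)
  row 1: subtract -3/4×row2 = (0, 1, 0, -14/37, -1/74)
  row 3: subtract -14/3×row2 = (0, 0, 0, 102/37, 223/37)
step 4: normalize row 3 (÷102/37) = (0, 0, 0, 1, 223/102)
  row 0: subtract -8/37×row3 = (1, 0, 0, 0, 31/51)
  row 1: subtract -14/37×row3 = (0, 1, 0, 0, 83/102)
  row 2: subtract 6/37×row3 = (0, 0, 1, 0, 5/17)

rank = 4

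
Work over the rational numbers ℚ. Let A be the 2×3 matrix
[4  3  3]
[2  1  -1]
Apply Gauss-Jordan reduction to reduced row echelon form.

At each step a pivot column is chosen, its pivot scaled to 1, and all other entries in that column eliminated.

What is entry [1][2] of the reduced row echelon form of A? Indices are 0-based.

M[1][2] = 5

pivot(0,0)=4: scale R0 → (1, 3/4, 3/4)
  clear (1,0): R1 −= (2)R0 → (0, -1/2, -5/2)
pivot(1,1)=-1/2: scale R1 → (0, 1, 5)
  clear (0,1): R0 −= (3/4)R1 → (1, 0, -3)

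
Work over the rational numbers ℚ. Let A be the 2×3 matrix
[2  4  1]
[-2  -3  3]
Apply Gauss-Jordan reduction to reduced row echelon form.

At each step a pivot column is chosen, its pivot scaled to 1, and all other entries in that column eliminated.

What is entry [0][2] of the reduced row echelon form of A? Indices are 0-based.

M[0][2] = -15/2

pivot(0,0)=2: scale R0 → (1, 2, 1/2)
  clear (1,0): R1 −= (-2)R0 → (0, 1, 4)
pivot(1,1)=1: scale R1 → (0, 1, 4)
  clear (0,1): R0 −= (2)R1 → (1, 0, -15/2)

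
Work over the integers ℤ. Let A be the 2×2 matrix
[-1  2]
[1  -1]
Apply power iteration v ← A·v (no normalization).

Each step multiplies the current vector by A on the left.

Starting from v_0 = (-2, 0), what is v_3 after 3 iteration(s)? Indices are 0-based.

v_0 = (-2, 0).
v_1 = A·v_0 = (2, -2).
v_2 = A·v_1 = (-6, 4).
v_3 = A·v_2 = (14, -10).

v_3 = (14, -10)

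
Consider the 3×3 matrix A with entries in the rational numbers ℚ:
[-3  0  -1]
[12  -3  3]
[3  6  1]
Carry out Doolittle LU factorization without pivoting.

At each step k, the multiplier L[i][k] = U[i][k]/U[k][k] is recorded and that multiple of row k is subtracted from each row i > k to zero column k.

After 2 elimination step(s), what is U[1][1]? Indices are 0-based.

U[1][1] = -3

Step 1: pivot at (0,0) is -3.
  row1 ← row1 − (-4)·row0  ⇒  L[1][0]=-4, U row1=(0, -3, -1)
  row2 ← row2 − (-1)·row0  ⇒  L[2][0]=-1, U row2=(0, 6, 0)
Step 2: pivot at (1,1) is -3.
  row2 ← row2 − (-2)·row1  ⇒  L[2][1]=-2, U row2=(0, 0, -2)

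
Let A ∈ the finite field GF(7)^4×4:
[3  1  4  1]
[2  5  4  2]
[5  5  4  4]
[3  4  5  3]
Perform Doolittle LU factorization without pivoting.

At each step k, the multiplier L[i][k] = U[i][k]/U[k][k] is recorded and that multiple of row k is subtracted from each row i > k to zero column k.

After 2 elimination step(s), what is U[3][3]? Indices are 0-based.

Step 1: pivot at (0,0) is 3.
  row1 ← row1 − (3)·row0  ⇒  L[1][0]=3, U row1=(0, 2, 6, 6)
  row2 ← row2 − (4)·row0  ⇒  L[2][0]=4, U row2=(0, 1, 2, 0)
  row3 ← row3 − (1)·row0  ⇒  L[3][0]=1, U row3=(0, 3, 1, 2)
Step 2: pivot at (1,1) is 2.
  row2 ← row2 − (4)·row1  ⇒  L[2][1]=4, U row2=(0, 0, 6, 4)
  row3 ← row3 − (5)·row1  ⇒  L[3][1]=5, U row3=(0, 0, 6, 0)

U[3][3] = 0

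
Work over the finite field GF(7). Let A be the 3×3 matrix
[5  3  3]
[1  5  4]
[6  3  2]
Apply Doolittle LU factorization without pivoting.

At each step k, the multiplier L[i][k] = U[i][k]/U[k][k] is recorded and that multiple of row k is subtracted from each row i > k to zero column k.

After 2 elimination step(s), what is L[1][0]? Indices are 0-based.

[col 0] pivot 5
  R1 -= 3*R0 → (0, 3, 2)  (L[1][0] := 3)
  R2 -= 4*R0 → (0, 5, 4)  (L[2][0] := 4)
[col 1] pivot 3
  R2 -= 4*R1 → (0, 0, 3)  (L[2][1] := 4)

L[1][0] = 3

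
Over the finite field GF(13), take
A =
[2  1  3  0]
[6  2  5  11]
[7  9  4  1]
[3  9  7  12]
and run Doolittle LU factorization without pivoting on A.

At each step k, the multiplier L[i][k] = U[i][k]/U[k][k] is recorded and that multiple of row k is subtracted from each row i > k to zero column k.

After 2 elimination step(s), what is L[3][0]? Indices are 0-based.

L[3][0] = 8

[col 0] pivot 2
  R1 -= 3*R0 → (0, 12, 9, 11)  (L[1][0] := 3)
  R2 -= 10*R0 → (0, 12, 0, 1)  (L[2][0] := 10)
  R3 -= 8*R0 → (0, 1, 9, 12)  (L[3][0] := 8)
[col 1] pivot 12
  R2 -= 1*R1 → (0, 0, 4, 3)  (L[2][1] := 1)
  R3 -= 12*R1 → (0, 0, 5, 10)  (L[3][1] := 12)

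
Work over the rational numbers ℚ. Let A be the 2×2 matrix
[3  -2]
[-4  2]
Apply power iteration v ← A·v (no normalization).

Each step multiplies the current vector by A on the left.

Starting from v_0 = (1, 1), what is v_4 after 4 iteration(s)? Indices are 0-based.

v_4 = (199, -236)

v_0 = (1, 1).
v_1 = A·v_0 = (1, -2).
v_2 = A·v_1 = (7, -8).
v_3 = A·v_2 = (37, -44).
v_4 = A·v_3 = (199, -236).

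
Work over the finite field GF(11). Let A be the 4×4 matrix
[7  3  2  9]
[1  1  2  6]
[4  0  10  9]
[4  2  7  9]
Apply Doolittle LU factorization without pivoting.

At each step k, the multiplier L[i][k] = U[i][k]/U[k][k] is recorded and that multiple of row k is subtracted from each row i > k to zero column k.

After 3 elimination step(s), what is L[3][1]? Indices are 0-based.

L[3][1] = 6

Step 1: pivot at (0,0) is 7.
  row1 ← row1 − (8)·row0  ⇒  L[1][0]=8, U row1=(0, 10, 8, 0)
  row2 ← row2 − (10)·row0  ⇒  L[2][0]=10, U row2=(0, 3, 1, 7)
  row3 ← row3 − (10)·row0  ⇒  L[3][0]=10, U row3=(0, 5, 9, 7)
Step 2: pivot at (1,1) is 10.
  row2 ← row2 − (8)·row1  ⇒  L[2][1]=8, U row2=(0, 0, 3, 7)
  row3 ← row3 − (6)·row1  ⇒  L[3][1]=6, U row3=(0, 0, 5, 7)
Step 3: pivot at (2,2) is 3.
  row3 ← row3 − (9)·row2  ⇒  L[3][2]=9, U row3=(0, 0, 0, 10)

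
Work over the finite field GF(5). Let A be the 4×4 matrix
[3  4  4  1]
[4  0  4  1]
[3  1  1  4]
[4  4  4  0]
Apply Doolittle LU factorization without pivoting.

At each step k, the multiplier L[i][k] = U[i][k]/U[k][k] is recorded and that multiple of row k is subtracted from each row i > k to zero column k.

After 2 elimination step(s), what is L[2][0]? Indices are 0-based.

L[2][0] = 1

[col 0] pivot 3
  R1 -= 3*R0 → (0, 3, 2, 3)  (L[1][0] := 3)
  R2 -= 1*R0 → (0, 2, 2, 3)  (L[2][0] := 1)
  R3 -= 3*R0 → (0, 2, 2, 2)  (L[3][0] := 3)
[col 1] pivot 3
  R2 -= 4*R1 → (0, 0, 4, 1)  (L[2][1] := 4)
  R3 -= 4*R1 → (0, 0, 4, 0)  (L[3][1] := 4)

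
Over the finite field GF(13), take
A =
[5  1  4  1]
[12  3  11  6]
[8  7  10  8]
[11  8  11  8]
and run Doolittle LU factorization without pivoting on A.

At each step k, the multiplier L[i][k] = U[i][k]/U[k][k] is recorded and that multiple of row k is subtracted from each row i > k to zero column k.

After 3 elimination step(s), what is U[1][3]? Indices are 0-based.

[col 0] pivot 5
  R1 -= 5*R0 → (0, 11, 4, 1)  (L[1][0] := 5)
  R2 -= 12*R0 → (0, 8, 1, 9)  (L[2][0] := 12)
  R3 -= 10*R0 → (0, 11, 10, 11)  (L[3][0] := 10)
[col 1] pivot 11
  R2 -= 9*R1 → (0, 0, 4, 0)  (L[2][1] := 9)
  R3 -= 1*R1 → (0, 0, 6, 10)  (L[3][1] := 1)
[col 2] pivot 4
  R3 -= 8*R2 → (0, 0, 0, 10)  (L[3][2] := 8)

U[1][3] = 1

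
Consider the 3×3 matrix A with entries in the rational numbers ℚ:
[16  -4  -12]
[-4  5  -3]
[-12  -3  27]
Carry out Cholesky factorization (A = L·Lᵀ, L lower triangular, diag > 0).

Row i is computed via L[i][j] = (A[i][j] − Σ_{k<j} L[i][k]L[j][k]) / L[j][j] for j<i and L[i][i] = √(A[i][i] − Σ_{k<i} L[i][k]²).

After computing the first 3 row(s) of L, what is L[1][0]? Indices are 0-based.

Step 1: L[0][0] = √(16) = 4.
  L[1][0] = (-4) / L[0][0] = -1.
Step 2: L[1][1] = √(4) = 2.
  L[2][0] = (-12) / L[0][0] = -3.
  L[2][1] = (-6) / L[1][1] = -3.
Step 3: L[2][2] = √(9) = 3.

L[1][0] = -1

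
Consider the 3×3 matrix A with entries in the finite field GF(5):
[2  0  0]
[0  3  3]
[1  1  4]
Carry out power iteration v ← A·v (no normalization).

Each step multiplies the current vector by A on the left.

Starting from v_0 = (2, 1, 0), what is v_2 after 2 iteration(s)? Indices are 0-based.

v_2 = (3, 3, 4)

v_0 = (2, 1, 0).
v_1 = A·v_0 = (4, 3, 3).
v_2 = A·v_1 = (3, 3, 4).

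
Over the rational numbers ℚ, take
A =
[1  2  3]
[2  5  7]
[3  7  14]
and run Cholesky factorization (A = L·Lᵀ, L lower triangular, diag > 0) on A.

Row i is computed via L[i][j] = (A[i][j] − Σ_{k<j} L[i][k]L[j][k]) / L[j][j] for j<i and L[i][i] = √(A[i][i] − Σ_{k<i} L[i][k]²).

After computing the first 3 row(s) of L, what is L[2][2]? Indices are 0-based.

L[2][2] = 2

Step 1: L[0][0] = √(1) = 1.
  L[1][0] = (2) / L[0][0] = 2.
Step 2: L[1][1] = √(1) = 1.
  L[2][0] = (3) / L[0][0] = 3.
  L[2][1] = (1) / L[1][1] = 1.
Step 3: L[2][2] = √(4) = 2.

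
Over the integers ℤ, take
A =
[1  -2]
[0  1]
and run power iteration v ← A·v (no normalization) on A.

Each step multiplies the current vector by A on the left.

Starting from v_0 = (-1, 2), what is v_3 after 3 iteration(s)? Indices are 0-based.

v_0 = (-1, 2).
v_1 = A·v_0 = (-5, 2).
v_2 = A·v_1 = (-9, 2).
v_3 = A·v_2 = (-13, 2).

v_3 = (-13, 2)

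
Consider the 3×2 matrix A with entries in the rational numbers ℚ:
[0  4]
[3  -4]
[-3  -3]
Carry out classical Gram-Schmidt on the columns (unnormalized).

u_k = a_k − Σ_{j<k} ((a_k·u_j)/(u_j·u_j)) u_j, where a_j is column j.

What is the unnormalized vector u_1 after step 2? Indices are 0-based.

Step 1: u_0 = a_0 = (0, 3, -3).
Step 2: u_1 = a_1 − (-1/6)·u_0 = (4, -7/2, -7/2).

u_1 = (4, -7/2, -7/2)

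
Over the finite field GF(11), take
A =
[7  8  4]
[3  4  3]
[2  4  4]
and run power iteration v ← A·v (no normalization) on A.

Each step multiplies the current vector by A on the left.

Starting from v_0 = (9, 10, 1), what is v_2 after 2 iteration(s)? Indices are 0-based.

v_2 = (0, 5, 8)

v_0 = (9, 10, 1).
v_1 = A·v_0 = (4, 4, 7).
v_2 = A·v_1 = (0, 5, 8).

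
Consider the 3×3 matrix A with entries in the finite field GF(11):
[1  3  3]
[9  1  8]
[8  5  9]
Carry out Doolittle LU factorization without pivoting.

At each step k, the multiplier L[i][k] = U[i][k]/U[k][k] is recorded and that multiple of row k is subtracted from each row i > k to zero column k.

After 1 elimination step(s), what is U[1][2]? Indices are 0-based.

k=0: U[0][0]=1
  eliminate (1,0): mult=9, new row 1: (0, 7, 3); set L[1][0]=9
  eliminate (2,0): mult=8, new row 2: (0, 3, 7); set L[2][0]=8

U[1][2] = 3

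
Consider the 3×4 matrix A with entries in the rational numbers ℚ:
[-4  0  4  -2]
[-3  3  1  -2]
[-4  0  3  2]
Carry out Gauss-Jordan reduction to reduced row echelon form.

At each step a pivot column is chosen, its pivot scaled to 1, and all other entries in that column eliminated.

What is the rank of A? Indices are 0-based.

[1] R0 /= -4  ⇒  (1, 0, -1, 1/2)
     R1 -= -3·R0  ⇒  (0, 3, -2, -1/2)
     R2 -= -4·R0  ⇒  (0, 0, -1, 4)
[2] R1 /= 3  ⇒  (0, 1, -2/3, -1/6)
[3] R2 /= -1  ⇒  (0, 0, 1, -4)
     R0 -= -1·R2  ⇒  (1, 0, 0, -7/2)
     R1 -= -2/3·R2  ⇒  (0, 1, 0, -17/6)

rank = 3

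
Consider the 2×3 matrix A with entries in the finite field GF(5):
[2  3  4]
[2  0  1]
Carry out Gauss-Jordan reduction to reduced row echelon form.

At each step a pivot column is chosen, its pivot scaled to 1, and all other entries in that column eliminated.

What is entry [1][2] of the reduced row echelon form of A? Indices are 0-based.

[1] R0 /= 2  ⇒  (1, 4, 2)
     R1 -= 2·R0  ⇒  (0, 2, 2)
[2] R1 /= 2  ⇒  (0, 1, 1)
     R0 -= 4·R1  ⇒  (1, 0, 3)

M[1][2] = 1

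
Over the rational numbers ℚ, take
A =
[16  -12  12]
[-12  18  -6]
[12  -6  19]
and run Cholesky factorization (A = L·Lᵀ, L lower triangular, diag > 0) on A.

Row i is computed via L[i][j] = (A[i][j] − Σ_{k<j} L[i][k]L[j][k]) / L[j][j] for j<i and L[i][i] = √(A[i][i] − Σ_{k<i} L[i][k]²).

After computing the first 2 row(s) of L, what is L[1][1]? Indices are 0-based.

L[1][1] = 3

Step 1: L[0][0] = √(16) = 4.
  L[1][0] = (-12) / L[0][0] = -3.
Step 2: L[1][1] = √(9) = 3.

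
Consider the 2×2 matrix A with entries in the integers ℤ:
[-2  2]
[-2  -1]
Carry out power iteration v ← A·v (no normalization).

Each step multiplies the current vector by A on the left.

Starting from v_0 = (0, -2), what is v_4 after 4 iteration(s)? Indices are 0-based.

v_4 = (-36, 54)

v_0 = (0, -2).
v_1 = A·v_0 = (-4, 2).
v_2 = A·v_1 = (12, 6).
v_3 = A·v_2 = (-12, -30).
v_4 = A·v_3 = (-36, 54).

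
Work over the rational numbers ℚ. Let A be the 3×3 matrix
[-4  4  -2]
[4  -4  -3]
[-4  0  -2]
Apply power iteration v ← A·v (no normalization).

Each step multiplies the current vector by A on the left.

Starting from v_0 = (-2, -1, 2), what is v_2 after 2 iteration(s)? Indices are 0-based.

v_2 = (-48, 28, -8)

v_0 = (-2, -1, 2).
v_1 = A·v_0 = (0, -10, 4).
v_2 = A·v_1 = (-48, 28, -8).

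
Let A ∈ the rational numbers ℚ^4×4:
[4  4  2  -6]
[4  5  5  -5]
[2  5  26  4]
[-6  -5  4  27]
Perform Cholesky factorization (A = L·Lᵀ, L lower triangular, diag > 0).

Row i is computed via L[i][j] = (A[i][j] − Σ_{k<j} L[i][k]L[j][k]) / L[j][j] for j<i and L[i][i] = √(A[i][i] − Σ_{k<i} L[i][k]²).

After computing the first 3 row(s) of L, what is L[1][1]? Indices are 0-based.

L[1][1] = 1

Step 1: L[0][0] = √(4) = 2.
  L[1][0] = (4) / L[0][0] = 2.
Step 2: L[1][1] = √(1) = 1.
  L[2][0] = (2) / L[0][0] = 1.
  L[2][1] = (3) / L[1][1] = 3.
Step 3: L[2][2] = √(16) = 4.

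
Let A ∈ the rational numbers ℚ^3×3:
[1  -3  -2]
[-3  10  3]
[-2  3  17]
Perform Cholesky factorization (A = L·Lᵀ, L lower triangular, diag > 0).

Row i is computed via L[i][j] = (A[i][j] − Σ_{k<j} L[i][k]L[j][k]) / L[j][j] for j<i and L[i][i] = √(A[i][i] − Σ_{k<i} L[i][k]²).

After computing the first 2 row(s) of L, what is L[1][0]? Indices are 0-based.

Step 1: L[0][0] = √(1) = 1.
  L[1][0] = (-3) / L[0][0] = -3.
Step 2: L[1][1] = √(1) = 1.

L[1][0] = -3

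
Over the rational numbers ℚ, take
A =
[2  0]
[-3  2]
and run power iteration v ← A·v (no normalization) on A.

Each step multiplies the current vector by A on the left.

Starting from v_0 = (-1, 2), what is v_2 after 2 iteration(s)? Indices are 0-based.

v_2 = (-4, 20)

v_0 = (-1, 2).
v_1 = A·v_0 = (-2, 7).
v_2 = A·v_1 = (-4, 20).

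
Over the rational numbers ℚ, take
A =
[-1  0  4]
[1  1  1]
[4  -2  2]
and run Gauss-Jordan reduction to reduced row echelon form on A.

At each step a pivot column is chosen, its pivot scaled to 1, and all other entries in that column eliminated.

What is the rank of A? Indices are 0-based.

rank = 3

[1] R0 /= -1  ⇒  (1, 0, -4)
     R1 -= 1·R0  ⇒  (0, 1, 5)
     R2 -= 4·R0  ⇒  (0, -2, 18)
[2] R1 /= 1  ⇒  (0, 1, 5)
     R2 -= -2·R1  ⇒  (0, 0, 28)
[3] R2 /= 28  ⇒  (0, 0, 1)
     R0 -= -4·R2  ⇒  (1, 0, 0)
     R1 -= 5·R2  ⇒  (0, 1, 0)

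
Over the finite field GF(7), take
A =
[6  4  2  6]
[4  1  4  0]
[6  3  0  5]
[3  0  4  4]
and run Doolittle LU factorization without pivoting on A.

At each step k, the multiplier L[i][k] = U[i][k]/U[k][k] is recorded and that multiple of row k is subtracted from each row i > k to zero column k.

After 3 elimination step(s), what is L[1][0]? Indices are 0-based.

L[1][0] = 3

[col 0] pivot 6
  R1 -= 3*R0 → (0, 3, 5, 3)  (L[1][0] := 3)
  R2 -= 1*R0 → (0, 6, 5, 6)  (L[2][0] := 1)
  R3 -= 4*R0 → (0, 5, 3, 1)  (L[3][0] := 4)
[col 1] pivot 3
  R2 -= 2*R1 → (0, 0, 2, 0)  (L[2][1] := 2)
  R3 -= 4*R1 → (0, 0, 4, 3)  (L[3][1] := 4)
[col 2] pivot 2
  R3 -= 2*R2 → (0, 0, 0, 3)  (L[3][2] := 2)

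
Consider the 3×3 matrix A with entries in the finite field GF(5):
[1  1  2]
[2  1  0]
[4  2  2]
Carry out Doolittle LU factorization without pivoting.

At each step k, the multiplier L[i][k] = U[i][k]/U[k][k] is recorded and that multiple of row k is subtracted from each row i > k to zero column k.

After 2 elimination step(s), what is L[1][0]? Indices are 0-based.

L[1][0] = 2

k=0: U[0][0]=1
  eliminate (1,0): mult=2, new row 1: (0, 4, 1); set L[1][0]=2
  eliminate (2,0): mult=4, new row 2: (0, 3, 4); set L[2][0]=4
k=1: U[1][1]=4
  eliminate (2,1): mult=2, new row 2: (0, 0, 2); set L[2][1]=2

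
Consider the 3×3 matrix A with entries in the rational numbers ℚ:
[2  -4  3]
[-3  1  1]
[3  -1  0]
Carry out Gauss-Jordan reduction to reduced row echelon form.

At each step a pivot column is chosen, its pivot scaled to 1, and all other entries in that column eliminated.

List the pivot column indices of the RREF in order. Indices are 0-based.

pivot columns: 0, 1, 2

[1] R0 /= 2  ⇒  (1, -2, 3/2)
     R1 -= -3·R0  ⇒  (0, -5, 11/2)
     R2 -= 3·R0  ⇒  (0, 5, -9/2)
[2] R1 /= -5  ⇒  (0, 1, -11/10)
     R0 -= -2·R1  ⇒  (1, 0, -7/10)
     R2 -= 5·R1  ⇒  (0, 0, 1)
[3] R2 /= 1  ⇒  (0, 0, 1)
     R0 -= -7/10·R2  ⇒  (1, 0, 0)
     R1 -= -11/10·R2  ⇒  (0, 1, 0)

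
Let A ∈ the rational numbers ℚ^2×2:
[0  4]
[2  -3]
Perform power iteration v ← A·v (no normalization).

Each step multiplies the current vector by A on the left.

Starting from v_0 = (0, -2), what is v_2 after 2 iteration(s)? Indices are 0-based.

v_2 = (24, -34)

v_0 = (0, -2).
v_1 = A·v_0 = (-8, 6).
v_2 = A·v_1 = (24, -34).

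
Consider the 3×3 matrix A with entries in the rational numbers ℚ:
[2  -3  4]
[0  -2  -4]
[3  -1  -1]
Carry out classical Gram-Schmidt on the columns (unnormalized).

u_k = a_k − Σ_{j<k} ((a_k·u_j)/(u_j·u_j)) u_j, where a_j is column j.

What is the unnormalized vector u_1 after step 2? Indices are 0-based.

Step 1: u_0 = a_0 = (2, 0, 3).
Step 2: u_1 = a_1 − (-9/13)·u_0 = (-21/13, -2, 14/13).

u_1 = (-21/13, -2, 14/13)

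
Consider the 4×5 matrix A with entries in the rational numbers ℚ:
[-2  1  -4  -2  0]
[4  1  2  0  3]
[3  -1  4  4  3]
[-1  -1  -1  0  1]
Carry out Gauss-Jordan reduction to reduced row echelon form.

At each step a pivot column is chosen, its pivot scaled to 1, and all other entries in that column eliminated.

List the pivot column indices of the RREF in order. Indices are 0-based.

pivot columns: 0, 1, 2, 3

step 1: normalize row 0 (÷-2) = (1, -1/2, 2, 1, 0)
  row 1: subtract 4×row0 = (0, 3, -6, -4, 3)
  row 2: subtract 3×row0 = (0, 1/2, -2, 1, 3)
  row 3: subtract -1×row0 = (0, -3/2, 1, 1, 1)
step 2: normalize row 1 (÷3) = (0, 1, -2, -4/3, 1)
  row 0: subtract -1/2×row1 = (1, 0, 1, 1/3, 1/2)
  row 2: subtract 1/2×row1 = (0, 0, -1, 5/3, 5/2)
  row 3: subtract -3/2×row1 = (0, 0, -2, -1, 5/2)
step 3: normalize row 2 (÷-1) = (0, 0, 1, -5/3, -5/2)
  row 0: subtract 1×row2 = (1, 0, 0, 2, 3)
  row 1: subtract -2×row2 = (0, 1, 0, -14/3, -4)
  row 3: subtract -2×row2 = (0, 0, 0, -13/3, -5/2)
step 4: normalize row 3 (÷-13/3) = (0, 0, 0, 1, 15/26)
  row 0: subtract 2×row3 = (1, 0, 0, 0, 24/13)
  row 1: subtract -14/3×row3 = (0, 1, 0, 0, -17/13)
  row 2: subtract -5/3×row3 = (0, 0, 1, 0, -20/13)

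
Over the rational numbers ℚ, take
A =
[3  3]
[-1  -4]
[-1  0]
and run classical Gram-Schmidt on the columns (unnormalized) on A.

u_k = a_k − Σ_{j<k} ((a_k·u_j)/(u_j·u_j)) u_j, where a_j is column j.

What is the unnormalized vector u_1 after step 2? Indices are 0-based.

u_1 = (-6/11, -31/11, 13/11)

Step 1: u_0 = a_0 = (3, -1, -1).
Step 2: u_1 = a_1 − (13/11)·u_0 = (-6/11, -31/11, 13/11).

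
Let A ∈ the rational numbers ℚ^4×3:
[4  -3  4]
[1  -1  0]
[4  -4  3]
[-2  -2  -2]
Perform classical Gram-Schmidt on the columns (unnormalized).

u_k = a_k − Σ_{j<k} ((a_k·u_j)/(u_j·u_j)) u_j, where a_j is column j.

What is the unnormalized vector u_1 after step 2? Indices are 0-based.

u_1 = (-11/37, -12/37, -48/37, -124/37)

Step 1: u_0 = a_0 = (4, 1, 4, -2).
Step 2: u_1 = a_1 − (-25/37)·u_0 = (-11/37, -12/37, -48/37, -124/37).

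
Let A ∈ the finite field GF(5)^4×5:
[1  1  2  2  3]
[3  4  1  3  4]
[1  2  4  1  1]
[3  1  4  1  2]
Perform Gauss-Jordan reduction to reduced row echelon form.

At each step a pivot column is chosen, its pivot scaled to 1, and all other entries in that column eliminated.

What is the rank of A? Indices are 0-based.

rank = 4

pivot(0,0)=1: scale R0 → (1, 1, 2, 2, 3)
  clear (1,0): R1 −= (3)R0 → (0, 1, 0, 2, 0)
  clear (2,0): R2 −= (1)R0 → (0, 1, 2, 4, 3)
  clear (3,0): R3 −= (3)R0 → (0, 3, 3, 0, 3)
pivot(1,1)=1: scale R1 → (0, 1, 0, 2, 0)
  clear (0,1): R0 −= (1)R1 → (1, 0, 2, 0, 3)
  clear (2,1): R2 −= (1)R1 → (0, 0, 2, 2, 3)
  clear (3,1): R3 −= (3)R1 → (0, 0, 3, 4, 3)
pivot(2,2)=2: scale R2 → (0, 0, 1, 1, 4)
  clear (0,2): R0 −= (2)R2 → (1, 0, 0, 3, 0)
  clear (3,2): R3 −= (3)R2 → (0, 0, 0, 1, 1)
pivot(3,3)=1: scale R3 → (0, 0, 0, 1, 1)
  clear (0,3): R0 −= (3)R3 → (1, 0, 0, 0, 2)
  clear (1,3): R1 −= (2)R3 → (0, 1, 0, 0, 3)
  clear (2,3): R2 −= (1)R3 → (0, 0, 1, 0, 3)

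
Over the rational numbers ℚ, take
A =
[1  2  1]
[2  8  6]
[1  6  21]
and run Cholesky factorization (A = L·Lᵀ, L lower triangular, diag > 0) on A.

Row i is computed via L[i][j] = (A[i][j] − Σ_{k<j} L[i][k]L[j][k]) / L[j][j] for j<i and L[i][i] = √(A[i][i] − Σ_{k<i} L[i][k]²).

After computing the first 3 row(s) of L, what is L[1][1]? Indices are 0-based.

Step 1: L[0][0] = √(1) = 1.
  L[1][0] = (2) / L[0][0] = 2.
Step 2: L[1][1] = √(4) = 2.
  L[2][0] = (1) / L[0][0] = 1.
  L[2][1] = (4) / L[1][1] = 2.
Step 3: L[2][2] = √(16) = 4.

L[1][1] = 2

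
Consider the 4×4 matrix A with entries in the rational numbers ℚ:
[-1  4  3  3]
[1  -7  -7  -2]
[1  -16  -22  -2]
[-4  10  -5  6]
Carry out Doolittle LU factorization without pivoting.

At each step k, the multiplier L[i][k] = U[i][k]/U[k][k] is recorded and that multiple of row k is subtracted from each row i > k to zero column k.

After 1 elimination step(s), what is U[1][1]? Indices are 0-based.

U[1][1] = -3

k=0: U[0][0]=-1
  eliminate (1,0): mult=-1, new row 1: (0, -3, -4, 1); set L[1][0]=-1
  eliminate (2,0): mult=-1, new row 2: (0, -12, -19, 1); set L[2][0]=-1
  eliminate (3,0): mult=4, new row 3: (0, -6, -17, -6); set L[3][0]=4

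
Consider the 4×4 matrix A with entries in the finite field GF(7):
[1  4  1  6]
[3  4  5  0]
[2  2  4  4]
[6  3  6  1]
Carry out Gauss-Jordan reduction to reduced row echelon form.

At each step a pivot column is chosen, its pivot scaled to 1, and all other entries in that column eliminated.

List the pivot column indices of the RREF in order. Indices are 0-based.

pivot columns: 0, 1, 2

[1] R0 /= 1  ⇒  (1, 4, 1, 6)
     R1 -= 3·R0  ⇒  (0, 6, 2, 3)
     R2 -= 2·R0  ⇒  (0, 1, 2, 6)
     R3 -= 6·R0  ⇒  (0, 0, 0, 0)
[2] R1 /= 6  ⇒  (0, 1, 5, 4)
     R0 -= 4·R1  ⇒  (1, 0, 2, 4)
     R2 -= 1·R1  ⇒  (0, 0, 4, 2)
[3] R2 /= 4  ⇒  (0, 0, 1, 4)
     R0 -= 2·R2  ⇒  (1, 0, 0, 3)
     R1 -= 5·R2  ⇒  (0, 1, 0, 5)
column 3 empty below row 3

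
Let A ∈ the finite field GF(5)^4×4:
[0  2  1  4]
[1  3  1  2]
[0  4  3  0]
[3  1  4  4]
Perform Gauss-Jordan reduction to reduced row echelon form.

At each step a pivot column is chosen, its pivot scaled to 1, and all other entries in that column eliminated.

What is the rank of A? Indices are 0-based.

rank = 4

pivot(0,0): swap R0↔R1
pivot(0,0)=1: scale R0 → (1, 3, 1, 2)
  clear (3,0): R3 −= (3)R0 → (0, 2, 1, 3)
pivot(1,1)=2: scale R1 → (0, 1, 3, 2)
  clear (0,1): R0 −= (3)R1 → (1, 0, 2, 1)
  clear (2,1): R2 −= (4)R1 → (0, 0, 1, 2)
  clear (3,1): R3 −= (2)R1 → (0, 0, 0, 4)
pivot(2,2)=1: scale R2 → (0, 0, 1, 2)
  clear (0,2): R0 −= (2)R2 → (1, 0, 0, 2)
  clear (1,2): R1 −= (3)R2 → (0, 1, 0, 1)
pivot(3,3)=4: scale R3 → (0, 0, 0, 1)
  clear (0,3): R0 −= (2)R3 → (1, 0, 0, 0)
  clear (1,3): R1 −= (1)R3 → (0, 1, 0, 0)
  clear (2,3): R2 −= (2)R3 → (0, 0, 1, 0)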